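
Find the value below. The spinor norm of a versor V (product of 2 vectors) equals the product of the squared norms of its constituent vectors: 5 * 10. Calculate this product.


Spinor norm N(V) = |v1|^2 * |v2|^2 * ... * |v2|^2
= 5 * 10
Running product: 5, 50
N(V) = 50


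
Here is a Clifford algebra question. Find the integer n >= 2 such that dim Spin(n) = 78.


dim Spin(n) = dim so(n) = n(n-1)/2.
Solve n(n-1)/2 = 78, i.e. n^2 - n - 156 = 0.
Discriminant = 1 + 8*78 = 625
n = (1 + sqrt(625))/2 = (1 + 25)/2 = 13


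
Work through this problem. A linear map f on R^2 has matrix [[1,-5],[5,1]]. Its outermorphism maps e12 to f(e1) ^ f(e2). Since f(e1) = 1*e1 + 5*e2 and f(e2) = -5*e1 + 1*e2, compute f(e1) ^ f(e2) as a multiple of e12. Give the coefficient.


The outermorphism of a linear map f sends e1^e2 to f(e1)^f(e2).
f(e1) = 1*e1 + 5*e2
f(e2) = -5*e1 + 1*e2
f(e1) ^ f(e2) = (1*e1 + 5*e2) ^ (-5*e1 + 1*e2)
= 1*1*e12 + 5*(-5)*e21
= (1 - (-25))*e12
= 26*e12
Coefficient = 26


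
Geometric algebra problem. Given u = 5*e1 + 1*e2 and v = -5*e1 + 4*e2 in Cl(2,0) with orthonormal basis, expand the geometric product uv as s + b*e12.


Expand: (5*e1 + 1*e2)(-5*e1 + 4*e2)
= 5*(-5)*e1e1 + 5*4*e1e2 + 1*(-5)*e2e1 + 1*4*e2e2
Using e1^2 = e2^2 = 1, e2e1 = -e1e2:
Scalar part s = 5*(-5) + 1*4 = -25 + 4 = -21
Bivector part b = 5*4 - 1*(-5) = 20 - (-5) = 25
uv = -21 + 25*e12


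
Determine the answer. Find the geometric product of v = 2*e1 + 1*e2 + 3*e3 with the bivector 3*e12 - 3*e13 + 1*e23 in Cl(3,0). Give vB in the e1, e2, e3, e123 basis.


vB has grade-1 (vector) and grade-3 (trivector) parts: vB = (v _| B) + (v ^ B).
Vector part <vB>_1:
  e1: -v2*b12 - v3*b13 = -(1)*(3) - (3)*(-3) = 6
  e2: v1*b12 - v3*b23 = (2)*(3) - (3)*(1) = 3
  e3: v1*b13 + v2*b23 = (2)*(-3) + (1)*(1) = -5
Trivector part <vB>_3:
  e123: v1*b23 - v2*b13 + v3*b12 = (2)*(1) - (1)*(-3) + (3)*(3) = 14
vB = 6*e1 + 3*e2 - 5*e3 + 14*e123


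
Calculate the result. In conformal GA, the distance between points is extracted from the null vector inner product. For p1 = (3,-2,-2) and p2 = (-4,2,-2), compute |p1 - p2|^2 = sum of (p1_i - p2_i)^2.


p1 - p2 = (7, -4, 0)
|p1 - p2|^2 = 7^2 + (-4)^2 + 0^2
= 49 + 16 + 0
= 65


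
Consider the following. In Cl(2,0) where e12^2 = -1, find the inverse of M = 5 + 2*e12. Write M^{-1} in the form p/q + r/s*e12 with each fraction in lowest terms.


M = 5 + 2*e12, where e12^2 = -1.
Since M commutes with its reverse ~M = a - b*e12, M * ~M = a^2 - b^2*e12^2 = a^2 + b^2.
So M^{-1} = ~M / (a^2 + b^2) = (a - b*e12)/(a^2 + b^2).
a^2 + b^2 = 25 + 4 = 29
Scalar part = 5/29 = 5/29
Bivector coeff = -2/29 = -2/29
M^{-1} = 5/29 - 2/29*e12


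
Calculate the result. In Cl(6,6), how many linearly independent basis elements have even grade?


Even subalgebra dimension = 2^(n-1)
n = 6 + 6 = 12
2^(12 - 1) = 2^11 = 2048
Verification: sum of C(12,k) for even k = 1 + 66 + 495 + 924 + 495 + 66 + 1 = 2048
Result = 2048


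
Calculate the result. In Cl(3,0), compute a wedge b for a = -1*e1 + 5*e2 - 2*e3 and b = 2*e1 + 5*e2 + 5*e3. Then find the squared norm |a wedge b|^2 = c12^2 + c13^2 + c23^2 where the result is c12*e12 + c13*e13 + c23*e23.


a wedge b = (a1*b2 - a2*b1)*e12 + (a1*b3 - a3*b1)*e13 + (a2*b3 - a3*b2)*e23
e12 coeff: (-1)*5 - 5*2 = -5 - 10 = -15
e13 coeff: (-1)*5 - (-2)*2 = -5 - (-4) = -1
e23 coeff: 5*5 - (-2)*5 = 25 - (-10) = 35
|a wedge b|^2 = (-15)^2 + (-1)^2 + 35^2
= 225 + 1 + 1225
= 1451


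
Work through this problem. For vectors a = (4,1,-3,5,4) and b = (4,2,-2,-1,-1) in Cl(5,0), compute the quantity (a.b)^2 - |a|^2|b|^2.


a . b = 4*4 + 1*2 + (-3)*(-2) + 5*(-1) + 4*(-1)
= 16 + 2 + 6 + (-5) + (-4) = 15
|a|^2 = 4^2 + 1^2 + (-3)^2 + 5^2 + 4^2 = 67
|b|^2 = 4^2 + 2^2 + (-2)^2 + (-1)^2 + (-1)^2 = 26
(a.b)^2 = 15^2 = 225
|a|^2 * |b|^2 = 67 * 26 = 1742
Result = 225 - 1742 = -1517


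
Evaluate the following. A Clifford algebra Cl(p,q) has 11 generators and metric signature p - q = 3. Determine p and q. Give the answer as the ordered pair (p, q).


We need p + q = 11 and p - q = 3.
Adding: 2p = 11 + 3 = 14, so p = 7.
Then q = 11 - 7 = 4.
(p, q) = (7, 4)


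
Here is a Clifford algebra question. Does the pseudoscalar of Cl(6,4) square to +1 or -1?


The pseudoscalar I = e1...e_n (product of all n generators) of Cl(p,q) satisfies I^2 = (-1)^(q + n(n-1)/2).
p = 6, q = 4, n = p + q = 10
n(n-1)/2 = 10 * 9 / 2 = 45
Exponent = q + n(n-1)/2 = 4 + 45 = 49
I^2 = (-1)^49 = -1


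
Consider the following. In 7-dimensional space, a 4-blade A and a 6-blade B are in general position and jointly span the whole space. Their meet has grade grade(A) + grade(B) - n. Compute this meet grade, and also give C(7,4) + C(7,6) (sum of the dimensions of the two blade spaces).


Meet grade = grade(A) + grade(B) - n
= 4 + 6 - 7 = 3
C(7,4) = 35
C(7,6) = 7
dim_A + dim_B = 35 + 7 = 42


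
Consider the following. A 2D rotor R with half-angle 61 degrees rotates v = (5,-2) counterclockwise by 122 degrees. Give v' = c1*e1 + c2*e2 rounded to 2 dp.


Rotor R = cos(61deg) - sin(61deg)*e12
Rotation angle theta = 2 * 61 = 122 degrees
v' = R*v*~R rotates v by theta.
cos(122deg) = -0.5299, sin(122deg) = 0.8480
v'_1 = 5*cos(122deg) - (-2)*sin(122deg)
= 5*(-0.5299) - (-2)*0.8480
= -0.95
v'_2 = 5*sin(122deg) + (-2)*cos(122deg)
= 5*0.8480 + (-2)*(-0.5299)
= 5.30
v' = -0.95*e1 + 5.30*e2


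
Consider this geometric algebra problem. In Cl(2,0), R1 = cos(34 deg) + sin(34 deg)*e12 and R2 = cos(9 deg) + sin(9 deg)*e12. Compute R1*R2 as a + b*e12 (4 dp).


Same-plane rotors commute and their half-angles add:
R1*R2 = cos(a1 + a2) + sin(a1 + a2)*e12.
a1 + a2 = 34 + 9 = 43 deg
cos(43 deg) = 0.7314
sin(43 deg) = 0.6820
R1*R2 = 0.7314 + 0.6820*e12


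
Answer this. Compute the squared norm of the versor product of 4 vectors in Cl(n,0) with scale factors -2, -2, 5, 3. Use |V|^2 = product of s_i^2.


Each vector v_i has |v_i|^2 = s_i^2
Squared scales: (-2)^2 = 4, (-2)^2 = 4, 5^2 = 25, 3^2 = 9
|V|^2 = 4 * 4 * 25 * 9
= 3600


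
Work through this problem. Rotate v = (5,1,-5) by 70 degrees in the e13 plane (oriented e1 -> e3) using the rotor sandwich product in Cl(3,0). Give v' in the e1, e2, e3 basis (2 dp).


Rotor R = cos(35deg) - sin(35deg)*e13
Rotation angle theta = 2 * 35 = 70 degrees in the e13 plane (e1 -> e3).
The component perpendicular to the plane (e2) is invariant: v'_2 = v2 = 1.00
cos(70deg) = 0.3420, sin(70deg) = 0.9397
v'_1 = v1*cos(theta) - v3*sin(theta) = 5*0.3420 - (-5)*0.9397 = 6.41
v'_3 = v1*sin(theta) + v3*cos(theta) = 5*0.9397 + (-5)*0.3420 = 2.99
v' = 6.41*e1 + 1.00*e2 + 2.99*e3


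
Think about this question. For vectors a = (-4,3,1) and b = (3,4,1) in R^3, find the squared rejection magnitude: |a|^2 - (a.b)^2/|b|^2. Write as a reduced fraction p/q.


|a|^2 = (-4)^2 + 3^2 + 1^2 = 26
|b|^2 = 3^2 + 4^2 + 1^2 = 26
a . b = (-4)*3 + 3*4 + 1*1 = 1
(a.b)^2 = 1^2 = 1
|rej|^2 = 26 - 1/26
= (676 - 1)/26
= 675/26
In lowest terms: 675/26


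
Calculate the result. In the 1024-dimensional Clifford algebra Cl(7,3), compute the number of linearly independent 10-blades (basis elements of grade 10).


Number of grade-k basis blades in Cl(p,q) with n = p + q is C(n, k).
n = 7 + 3 = 10
C(10, 10) = 10! / (10! * 0!)
= 3628800 / (3628800 * 1)
= 1


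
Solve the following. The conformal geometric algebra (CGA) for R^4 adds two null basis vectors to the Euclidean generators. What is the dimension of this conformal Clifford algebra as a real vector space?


The conformal model of R^4 uses Cl(5,1): the 4 Euclidean generators plus two extra orthogonal generators e+ (e+^2 = +1) and e- (e-^2 = -1), from which the null vectors e0, einf are built.
Number of generators m = 4 + 2 = 6.
dim Cl(p,q) = 2^m = 2^6 = 64


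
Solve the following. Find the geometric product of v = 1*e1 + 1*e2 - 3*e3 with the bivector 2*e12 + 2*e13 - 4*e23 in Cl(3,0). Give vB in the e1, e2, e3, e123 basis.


vB has grade-1 (vector) and grade-3 (trivector) parts: vB = (v _| B) + (v ^ B).
Vector part <vB>_1:
  e1: -v2*b12 - v3*b13 = -(1)*(2) - (-3)*(2) = 4
  e2: v1*b12 - v3*b23 = (1)*(2) - (-3)*(-4) = -10
  e3: v1*b13 + v2*b23 = (1)*(2) + (1)*(-4) = -2
Trivector part <vB>_3:
  e123: v1*b23 - v2*b13 + v3*b12 = (1)*(-4) - (1)*(2) + (-3)*(2) = -12
vB = 4*e1 - 10*e2 - 2*e3 - 12*e123


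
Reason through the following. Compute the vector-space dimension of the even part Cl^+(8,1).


Even subalgebra dimension = 2^(n-1)
n = 8 + 1 = 9
2^(9 - 1) = 2^8 = 256
Verification: sum of C(9,k) for even k = 1 + 36 + 126 + 84 + 9 = 256
Result = 256


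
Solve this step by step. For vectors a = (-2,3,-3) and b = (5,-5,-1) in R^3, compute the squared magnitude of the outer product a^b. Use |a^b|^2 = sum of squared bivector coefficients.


a wedge b = (a1*b2 - a2*b1)*e12 + (a1*b3 - a3*b1)*e13 + (a2*b3 - a3*b2)*e23
e12 coeff: (-2)*(-5) - 3*5 = 10 - 15 = -5
e13 coeff: (-2)*(-1) - (-3)*5 = 2 - (-15) = 17
e23 coeff: 3*(-1) - (-3)*(-5) = -3 - 15 = -18
|a wedge b|^2 = (-5)^2 + 17^2 + (-18)^2
= 25 + 289 + 324
= 638


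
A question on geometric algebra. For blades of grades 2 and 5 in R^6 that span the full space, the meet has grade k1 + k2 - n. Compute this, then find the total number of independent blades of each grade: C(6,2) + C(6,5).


Meet grade = grade(A) + grade(B) - n
= 2 + 5 - 6 = 1
C(6,2) = 15
C(6,5) = 6
dim_A + dim_B = 15 + 6 = 21


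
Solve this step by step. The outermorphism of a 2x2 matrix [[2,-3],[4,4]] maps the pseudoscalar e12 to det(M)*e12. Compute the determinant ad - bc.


The outermorphism of a linear map f sends e1^e2 to f(e1)^f(e2).
f(e1) = 2*e1 + 4*e2
f(e2) = -3*e1 + 4*e2
f(e1) ^ f(e2) = (2*e1 + 4*e2) ^ (-3*e1 + 4*e2)
= 2*4*e12 + 4*(-3)*e21
= (8 - (-12))*e12
= 20*e12
Coefficient = 20


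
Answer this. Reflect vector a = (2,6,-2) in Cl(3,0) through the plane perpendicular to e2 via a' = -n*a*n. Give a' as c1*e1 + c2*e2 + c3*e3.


Reflection formula: a' = -n*a*n, with n = e2 (unit vector, n^2 = 1).
For reflection through hyperplane perp to e2:
The component along e2 flips sign, others stay.
a = (2, 6, -2)
a' = (2, -6, -2)
a' = 2*e1 - 6*e2 - 2*e3


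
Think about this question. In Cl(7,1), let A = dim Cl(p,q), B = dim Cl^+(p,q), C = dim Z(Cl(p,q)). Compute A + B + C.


n = 7 + 1 = 8
Total dim = 2^8 = 256
Even subalgebra dim = 2^7 = 128
n is even, so center dim = 1
Sum = 256 + 128 + 1 = 385


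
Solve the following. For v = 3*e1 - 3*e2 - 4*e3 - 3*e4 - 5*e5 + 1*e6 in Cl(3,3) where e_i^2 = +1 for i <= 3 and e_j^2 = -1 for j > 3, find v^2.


v^2 = sum of c_i^2 * e_i^2
Positive signature terms (e_i^2 = +1): 3^2 + (-3)^2 + (-4)^2 = 34
Negative signature terms (e_j^2 = -1): (-3)^2 + (-5)^2 + 1^2 = 35
v^2 = 34 - 35 = -1


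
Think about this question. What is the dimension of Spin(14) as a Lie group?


Spin(n) double-covers SO(n); both have Lie algebra so(n) of dimension n(n-1)/2.
n = 14
n(n-1) = 14 * 13 = 182
dim Spin(14) = 182/2 = 91


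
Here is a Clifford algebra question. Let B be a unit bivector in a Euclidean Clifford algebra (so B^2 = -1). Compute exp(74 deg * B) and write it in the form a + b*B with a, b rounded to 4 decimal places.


For a unit bivector B with B^2 = -1, the exponential series gives
e^(theta*B) = cos(theta) + sin(theta)*B (the GA analogue of Euler's formula).
theta = 74 degrees = 1.291544 rad
cos(74 deg) = 0.2756
sin(74 deg) = 0.9613
exp(theta*B) = 0.2756 + 0.9613*B


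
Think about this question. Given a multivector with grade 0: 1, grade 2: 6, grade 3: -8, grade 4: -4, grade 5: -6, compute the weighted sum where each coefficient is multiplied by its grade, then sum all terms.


Grade-weighted sum = sum of grade_k * coefficient_k
0*1 = 0
2*6 = 12
3*(-8) = -24
4*(-4) = -16
5*(-6) = -30
Total = 0 + 12 + (-24) + (-16) + (-30) = -58


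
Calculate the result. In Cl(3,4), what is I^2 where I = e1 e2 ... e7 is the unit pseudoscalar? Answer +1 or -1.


The pseudoscalar I = e1...e_n (product of all n generators) of Cl(p,q) satisfies I^2 = (-1)^(q + n(n-1)/2).
p = 3, q = 4, n = p + q = 7
n(n-1)/2 = 7 * 6 / 2 = 21
Exponent = q + n(n-1)/2 = 4 + 21 = 25
I^2 = (-1)^25 = -1


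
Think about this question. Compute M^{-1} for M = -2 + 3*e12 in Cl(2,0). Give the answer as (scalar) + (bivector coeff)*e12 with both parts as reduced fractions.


M = -2 + 3*e12, where e12^2 = -1.
Since M commutes with its reverse ~M = a - b*e12, M * ~M = a^2 - b^2*e12^2 = a^2 + b^2.
So M^{-1} = ~M / (a^2 + b^2) = (a - b*e12)/(a^2 + b^2).
a^2 + b^2 = 4 + 9 = 13
Scalar part = -2/13 = -2/13
Bivector coeff = -3/13 = -3/13
M^{-1} = -2/13 - 3/13*e12


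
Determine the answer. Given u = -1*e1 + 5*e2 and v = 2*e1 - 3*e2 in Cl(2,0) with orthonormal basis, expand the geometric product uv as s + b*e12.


Expand: (-1*e1 + 5*e2)(2*e1 - 3*e2)
= (-1)*2*e1e1 + (-1)*(-3)*e1e2 + 5*2*e2e1 + 5*(-3)*e2e2
Using e1^2 = e2^2 = 1, e2e1 = -e1e2:
Scalar part s = (-1)*2 + 5*(-3) = -2 + (-15) = -17
Bivector part b = (-1)*(-3) - 5*2 = 3 - 10 = -7
uv = -17 - 7*e12


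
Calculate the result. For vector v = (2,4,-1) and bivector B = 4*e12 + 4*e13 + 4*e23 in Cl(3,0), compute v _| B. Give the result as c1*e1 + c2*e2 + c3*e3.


Left contraction v _| B = <vB>_1 (grade-1 part of the geometric product vB).
Using e1_|e12 = e2, e2_|e12 = -e1, e1_|e13 = e3, e3_|e13 = -e1, e2_|e23 = e3, e3_|e23 = -e2:
e1 coeff: -v2*b12 - v3*b13 = -(4)*(4) - (-1)*(4) = -12
e2 coeff: v1*b12 - v3*b23 = (2)*(4) - (-1)*(4) = 12
e3 coeff: v1*b13 + v2*b23 = (2)*(4) + (4)*(4) = 24
v _| B = -12*e1 + 12*e2 + 24*e3


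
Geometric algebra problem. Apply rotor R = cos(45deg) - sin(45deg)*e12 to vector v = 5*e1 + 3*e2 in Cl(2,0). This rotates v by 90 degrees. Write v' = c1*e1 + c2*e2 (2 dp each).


Rotor R = cos(45deg) - sin(45deg)*e12
Rotation angle theta = 2 * 45 = 90 degrees
v' = R*v*~R rotates v by theta.
cos(90deg) = 0.0000, sin(90deg) = 1.0000
v'_1 = 5*cos(90deg) - 3*sin(90deg)
= 5*0.0000 - 3*1.0000
= -3.00
v'_2 = 5*sin(90deg) + 3*cos(90deg)
= 5*1.0000 + 3*0.0000
= 5.00
v' = -3.00*e1 + 5.00*e2


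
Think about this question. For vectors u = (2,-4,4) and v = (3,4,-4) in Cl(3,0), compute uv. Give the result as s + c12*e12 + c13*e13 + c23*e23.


In Cl(3,0): e_i^2 = 1, e_ie_j = -e_je_i for i != j.
Scalar part = u . v = 2*3 + (-4)*4 + 4*(-4)
= 6 + (-16) + (-16) = -26
e12 coeff = 2*4 - (-4)*3 = 8 - (-12) = 20
e13 coeff = 2*(-4) - 4*3 = -8 - 12 = -20
e23 coeff = (-4)*(-4) - 4*4 = 16 - 16 = 0
uv = -26 + 20*e12 - 20*e13 + 0*e23


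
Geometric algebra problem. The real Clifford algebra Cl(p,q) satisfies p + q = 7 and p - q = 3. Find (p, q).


We need p + q = 7 and p - q = 3.
Adding: 2p = 7 + 3 = 10, so p = 5.
Then q = 7 - 5 = 2.
(p, q) = (5, 2)


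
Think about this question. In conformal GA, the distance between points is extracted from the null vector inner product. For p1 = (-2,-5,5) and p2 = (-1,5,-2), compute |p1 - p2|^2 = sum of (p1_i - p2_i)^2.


p1 - p2 = (-1, -10, 7)
|p1 - p2|^2 = (-1)^2 + (-10)^2 + 7^2
= 1 + 100 + 49
= 150


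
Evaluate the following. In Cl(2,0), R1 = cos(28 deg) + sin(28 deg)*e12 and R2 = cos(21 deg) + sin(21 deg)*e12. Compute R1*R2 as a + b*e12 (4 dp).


Same-plane rotors commute and their half-angles add:
R1*R2 = cos(a1 + a2) + sin(a1 + a2)*e12.
a1 + a2 = 28 + 21 = 49 deg
cos(49 deg) = 0.6561
sin(49 deg) = 0.7547
R1*R2 = 0.6561 + 0.7547*e12


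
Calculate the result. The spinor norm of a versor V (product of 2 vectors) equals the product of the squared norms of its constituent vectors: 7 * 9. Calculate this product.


Spinor norm N(V) = |v1|^2 * |v2|^2 * ... * |v2|^2
= 7 * 9
Running product: 7, 63
N(V) = 63


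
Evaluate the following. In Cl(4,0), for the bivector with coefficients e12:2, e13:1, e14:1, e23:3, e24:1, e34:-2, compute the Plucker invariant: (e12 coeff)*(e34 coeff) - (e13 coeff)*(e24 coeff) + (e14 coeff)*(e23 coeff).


Plucker relation: af - be + cd
a*f = 2*(-2) = -4
b*e = 1*1 = 1
c*d = 1*3 = 3
af - be + cd = -4 - 1 + 3
= -2


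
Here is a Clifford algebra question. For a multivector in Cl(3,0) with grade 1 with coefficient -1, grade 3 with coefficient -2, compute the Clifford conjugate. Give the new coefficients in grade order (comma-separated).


Clifford conjugate sign for grade k: (-1)^(k(k+1)/2)
Grade 1: (-1)^(1*2/2) = (-1)^1 = -1, coeff -1 -> 1
Grade 3: (-1)^(3*4/2) = (-1)^6 = 1, coeff -2 -> -2
Conjugated coefficients: 1, -2


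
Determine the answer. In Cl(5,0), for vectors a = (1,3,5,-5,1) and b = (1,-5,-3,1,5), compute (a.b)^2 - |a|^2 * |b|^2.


a . b = 1*1 + 3*(-5) + 5*(-3) + (-5)*1 + 1*5
= 1 + (-15) + (-15) + (-5) + 5 = -29
|a|^2 = 1^2 + 3^2 + 5^2 + (-5)^2 + 1^2 = 61
|b|^2 = 1^2 + (-5)^2 + (-3)^2 + 1^2 + 5^2 = 61
(a.b)^2 = (-29)^2 = 841
|a|^2 * |b|^2 = 61 * 61 = 3721
Result = 841 - 3721 = -2880


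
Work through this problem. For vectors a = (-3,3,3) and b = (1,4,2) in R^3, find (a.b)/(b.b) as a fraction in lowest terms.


Projection coefficient = (a . b) / (b . b)
a . b = (-3)*1 + 3*4 + 3*2
= -3 + 12 + 6 = 15
b . b = 1^2 + 4^2 + 2^2
= 1 + 16 + 4 = 21
Coefficient = 15/21
In lowest terms: 5/7


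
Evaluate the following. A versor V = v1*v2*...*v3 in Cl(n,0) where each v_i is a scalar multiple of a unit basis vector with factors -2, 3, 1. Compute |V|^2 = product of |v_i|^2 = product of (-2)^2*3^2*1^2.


Each vector v_i has |v_i|^2 = s_i^2
Squared scales: (-2)^2 = 4, 3^2 = 9, 1^2 = 1
|V|^2 = 4 * 9 * 1
= 36


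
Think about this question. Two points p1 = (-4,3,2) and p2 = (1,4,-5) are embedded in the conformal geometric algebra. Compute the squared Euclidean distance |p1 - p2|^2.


p1 - p2 = (-5, -1, 7)
|p1 - p2|^2 = (-5)^2 + (-1)^2 + 7^2
= 25 + 1 + 49
= 75


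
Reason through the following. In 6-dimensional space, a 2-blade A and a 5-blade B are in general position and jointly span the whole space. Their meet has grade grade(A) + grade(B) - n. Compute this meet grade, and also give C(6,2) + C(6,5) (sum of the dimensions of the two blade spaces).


Meet grade = grade(A) + grade(B) - n
= 2 + 5 - 6 = 1
C(6,2) = 15
C(6,5) = 6
dim_A + dim_B = 15 + 6 = 21


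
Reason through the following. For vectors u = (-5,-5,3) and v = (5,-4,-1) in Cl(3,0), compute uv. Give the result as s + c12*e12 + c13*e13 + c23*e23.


In Cl(3,0): e_i^2 = 1, e_ie_j = -e_je_i for i != j.
Scalar part = u . v = (-5)*5 + (-5)*(-4) + 3*(-1)
= -25 + 20 + (-3) = -8
e12 coeff = (-5)*(-4) - (-5)*5 = 20 - (-25) = 45
e13 coeff = (-5)*(-1) - 3*5 = 5 - 15 = -10
e23 coeff = (-5)*(-1) - 3*(-4) = 5 - (-12) = 17
uv = -8 + 45*e12 - 10*e13 + 17*e23


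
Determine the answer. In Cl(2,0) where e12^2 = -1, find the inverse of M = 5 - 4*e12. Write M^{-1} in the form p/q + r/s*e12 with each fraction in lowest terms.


M = 5 - 4*e12, where e12^2 = -1.
Since M commutes with its reverse ~M = a - b*e12, M * ~M = a^2 - b^2*e12^2 = a^2 + b^2.
So M^{-1} = ~M / (a^2 + b^2) = (a - b*e12)/(a^2 + b^2).
a^2 + b^2 = 25 + 16 = 41
Scalar part = 5/41 = 5/41
Bivector coeff = 4/41 = 4/41
M^{-1} = 5/41 + 4/41*e12


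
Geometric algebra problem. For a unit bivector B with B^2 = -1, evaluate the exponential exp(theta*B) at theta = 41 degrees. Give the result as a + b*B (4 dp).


For a unit bivector B with B^2 = -1, the exponential series gives
e^(theta*B) = cos(theta) + sin(theta)*B (the GA analogue of Euler's formula).
theta = 41 degrees = 0.715585 rad
cos(41 deg) = 0.7547
sin(41 deg) = 0.6561
exp(theta*B) = 0.7547 + 0.6561*B


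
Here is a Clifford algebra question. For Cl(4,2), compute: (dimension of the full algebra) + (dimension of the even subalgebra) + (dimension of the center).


n = 4 + 2 = 6
Total dim = 2^6 = 64
Even subalgebra dim = 2^5 = 32
n is even, so center dim = 1
Sum = 64 + 32 + 1 = 97


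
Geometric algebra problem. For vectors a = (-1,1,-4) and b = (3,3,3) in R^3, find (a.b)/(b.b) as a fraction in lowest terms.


Projection coefficient = (a . b) / (b . b)
a . b = (-1)*3 + 1*3 + (-4)*3
= -3 + 3 + (-12) = -12
b . b = 3^2 + 3^2 + 3^2
= 9 + 9 + 9 = 27
Coefficient = -12/27
In lowest terms: -4/9


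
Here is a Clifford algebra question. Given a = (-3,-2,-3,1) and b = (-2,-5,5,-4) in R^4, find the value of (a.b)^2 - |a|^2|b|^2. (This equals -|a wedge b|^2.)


a . b = (-3)*(-2) + (-2)*(-5) + (-3)*5 + 1*(-4)
= 6 + 10 + (-15) + (-4) = -3
|a|^2 = (-3)^2 + (-2)^2 + (-3)^2 + 1^2 = 23
|b|^2 = (-2)^2 + (-5)^2 + 5^2 + (-4)^2 = 70
(a.b)^2 = (-3)^2 = 9
|a|^2 * |b|^2 = 23 * 70 = 1610
Result = 9 - 1610 = -1601


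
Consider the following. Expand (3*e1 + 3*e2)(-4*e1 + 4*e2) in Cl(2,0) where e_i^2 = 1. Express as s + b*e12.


Expand: (3*e1 + 3*e2)(-4*e1 + 4*e2)
= 3*(-4)*e1e1 + 3*4*e1e2 + 3*(-4)*e2e1 + 3*4*e2e2
Using e1^2 = e2^2 = 1, e2e1 = -e1e2:
Scalar part s = 3*(-4) + 3*4 = -12 + 12 = 0
Bivector part b = 3*4 - 3*(-4) = 12 - (-12) = 24
uv = 0 + 24*e12


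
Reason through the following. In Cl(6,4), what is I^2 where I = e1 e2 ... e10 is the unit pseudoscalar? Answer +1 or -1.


The pseudoscalar I = e1...e_n (product of all n generators) of Cl(p,q) satisfies I^2 = (-1)^(q + n(n-1)/2).
p = 6, q = 4, n = p + q = 10
n(n-1)/2 = 10 * 9 / 2 = 45
Exponent = q + n(n-1)/2 = 4 + 45 = 49
I^2 = (-1)^49 = -1


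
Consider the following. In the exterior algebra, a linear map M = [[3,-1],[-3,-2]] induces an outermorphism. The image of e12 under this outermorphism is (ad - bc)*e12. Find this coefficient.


The outermorphism of a linear map f sends e1^e2 to f(e1)^f(e2).
f(e1) = 3*e1 - 3*e2
f(e2) = -1*e1 - 2*e2
f(e1) ^ f(e2) = (3*e1 - 3*e2) ^ (-1*e1 - 2*e2)
= 3*(-2)*e12 + (-3)*(-1)*e21
= (-6 - 3)*e12
= -9*e12
Coefficient = -9


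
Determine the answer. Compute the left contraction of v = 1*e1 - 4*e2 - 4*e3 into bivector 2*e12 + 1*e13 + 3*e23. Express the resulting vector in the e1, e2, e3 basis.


Left contraction v _| B = <vB>_1 (grade-1 part of the geometric product vB).
Using e1_|e12 = e2, e2_|e12 = -e1, e1_|e13 = e3, e3_|e13 = -e1, e2_|e23 = e3, e3_|e23 = -e2:
e1 coeff: -v2*b12 - v3*b13 = -(-4)*(2) - (-4)*(1) = 12
e2 coeff: v1*b12 - v3*b23 = (1)*(2) - (-4)*(3) = 14
e3 coeff: v1*b13 + v2*b23 = (1)*(1) + (-4)*(3) = -11
v _| B = 12*e1 + 14*e2 - 11*e3


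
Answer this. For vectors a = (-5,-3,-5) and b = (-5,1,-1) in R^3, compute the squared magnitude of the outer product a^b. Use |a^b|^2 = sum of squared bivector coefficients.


a wedge b = (a1*b2 - a2*b1)*e12 + (a1*b3 - a3*b1)*e13 + (a2*b3 - a3*b2)*e23
e12 coeff: (-5)*1 - (-3)*(-5) = -5 - 15 = -20
e13 coeff: (-5)*(-1) - (-5)*(-5) = 5 - 25 = -20
e23 coeff: (-3)*(-1) - (-5)*1 = 3 - (-5) = 8
|a wedge b|^2 = (-20)^2 + (-20)^2 + 8^2
= 400 + 400 + 64
= 864


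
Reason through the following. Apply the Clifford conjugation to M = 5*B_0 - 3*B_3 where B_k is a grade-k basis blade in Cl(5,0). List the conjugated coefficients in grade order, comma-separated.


Clifford conjugate sign for grade k: (-1)^(k(k+1)/2)
Grade 0: (-1)^(0*1/2) = (-1)^0 = 1, coeff 5 -> 5
Grade 3: (-1)^(3*4/2) = (-1)^6 = 1, coeff -3 -> -3
Conjugated coefficients: 5, -3


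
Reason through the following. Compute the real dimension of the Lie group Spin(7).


Spin(n) double-covers SO(n); both have Lie algebra so(n) of dimension n(n-1)/2.
n = 7
n(n-1) = 7 * 6 = 42
dim Spin(7) = 42/2 = 21


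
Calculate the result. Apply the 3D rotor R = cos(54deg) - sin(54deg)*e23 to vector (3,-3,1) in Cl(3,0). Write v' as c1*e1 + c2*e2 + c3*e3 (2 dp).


Rotor R = cos(54deg) - sin(54deg)*e23
Rotation angle theta = 2 * 54 = 108 degrees in the e23 plane (e2 -> e3).
The component perpendicular to the plane (e1) is invariant: v'_1 = v1 = 3.00
cos(108deg) = -0.3090, sin(108deg) = 0.9511
v'_2 = v2*cos(theta) - v3*sin(theta) = -3*(-0.3090) - 1*0.9511 = -0.02
v'_3 = v2*sin(theta) + v3*cos(theta) = -3*0.9511 + 1*(-0.3090) = -3.16
v' = 3.00*e1 - 0.02*e2 - 3.16*e3


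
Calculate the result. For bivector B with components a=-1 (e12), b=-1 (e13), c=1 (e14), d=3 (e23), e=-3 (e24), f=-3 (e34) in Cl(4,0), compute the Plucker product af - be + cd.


Plucker relation: af - be + cd
a*f = (-1)*(-3) = 3
b*e = (-1)*(-3) = 3
c*d = 1*3 = 3
af - be + cd = 3 - 3 + 3
= 3


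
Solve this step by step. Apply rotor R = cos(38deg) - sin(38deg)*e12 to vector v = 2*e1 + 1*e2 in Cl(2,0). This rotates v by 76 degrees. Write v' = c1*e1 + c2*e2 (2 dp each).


Rotor R = cos(38deg) - sin(38deg)*e12
Rotation angle theta = 2 * 38 = 76 degrees
v' = R*v*~R rotates v by theta.
cos(76deg) = 0.2419, sin(76deg) = 0.9703
v'_1 = 2*cos(76deg) - 1*sin(76deg)
= 2*0.2419 - 1*0.9703
= -0.49
v'_2 = 2*sin(76deg) + 1*cos(76deg)
= 2*0.9703 + 1*0.2419
= 2.18
v' = -0.49*e1 + 2.18*e2


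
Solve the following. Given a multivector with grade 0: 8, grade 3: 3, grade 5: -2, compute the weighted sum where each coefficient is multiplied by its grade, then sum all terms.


Grade-weighted sum = sum of grade_k * coefficient_k
0*8 = 0
3*3 = 9
5*(-2) = -10
Total = 0 + 9 + (-10) = -1


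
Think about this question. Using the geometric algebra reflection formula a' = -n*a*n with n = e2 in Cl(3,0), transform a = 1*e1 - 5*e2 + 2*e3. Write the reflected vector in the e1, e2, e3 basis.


Reflection formula: a' = -n*a*n, with n = e2 (unit vector, n^2 = 1).
For reflection through hyperplane perp to e2:
The component along e2 flips sign, others stay.
a = (1, -5, 2)
a' = (1, 5, 2)
a' = 1*e1 + 5*e2 + 2*e3


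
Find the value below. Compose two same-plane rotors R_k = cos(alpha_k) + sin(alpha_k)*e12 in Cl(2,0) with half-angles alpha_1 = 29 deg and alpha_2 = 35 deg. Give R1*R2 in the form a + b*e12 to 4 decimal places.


Same-plane rotors commute and their half-angles add:
R1*R2 = cos(a1 + a2) + sin(a1 + a2)*e12.
a1 + a2 = 29 + 35 = 64 deg
cos(64 deg) = 0.4384
sin(64 deg) = 0.8988
R1*R2 = 0.4384 + 0.8988*e12


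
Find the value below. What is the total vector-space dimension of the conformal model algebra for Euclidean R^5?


The conformal model of R^5 uses Cl(6,1): the 5 Euclidean generators plus two extra orthogonal generators e+ (e+^2 = +1) and e- (e-^2 = -1), from which the null vectors e0, einf are built.
Number of generators m = 5 + 2 = 7.
dim Cl(p,q) = 2^m = 2^7 = 128


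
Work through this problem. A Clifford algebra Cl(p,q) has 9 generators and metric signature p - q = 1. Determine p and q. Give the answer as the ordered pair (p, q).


We need p + q = 9 and p - q = 1.
Adding: 2p = 9 + 1 = 10, so p = 5.
Then q = 9 - 5 = 4.
(p, q) = (5, 4)


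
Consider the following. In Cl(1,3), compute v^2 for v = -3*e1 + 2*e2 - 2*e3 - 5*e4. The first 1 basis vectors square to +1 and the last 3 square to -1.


v^2 = sum of c_i^2 * e_i^2
Positive signature terms (e_i^2 = +1): (-3)^2 = 9
Negative signature terms (e_j^2 = -1): 2^2 + (-2)^2 + (-5)^2 = 33
v^2 = 9 - 33 = -24


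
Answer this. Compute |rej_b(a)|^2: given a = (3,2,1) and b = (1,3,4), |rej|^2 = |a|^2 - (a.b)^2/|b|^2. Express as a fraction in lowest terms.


|a|^2 = 3^2 + 2^2 + 1^2 = 14
|b|^2 = 1^2 + 3^2 + 4^2 = 26
a . b = 3*1 + 2*3 + 1*4 = 13
(a.b)^2 = 13^2 = 169
|rej|^2 = 14 - 169/26
= (364 - 169)/26
= 195/26
In lowest terms: 15/2


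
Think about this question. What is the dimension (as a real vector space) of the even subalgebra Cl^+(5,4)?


Even subalgebra dimension = 2^(n-1)
n = 5 + 4 = 9
2^(9 - 1) = 2^8 = 256
Verification: sum of C(9,k) for even k = 1 + 36 + 126 + 84 + 9 = 256
Result = 256


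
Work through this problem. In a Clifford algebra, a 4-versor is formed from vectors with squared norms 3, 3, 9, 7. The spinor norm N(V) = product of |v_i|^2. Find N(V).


Spinor norm N(V) = |v1|^2 * |v2|^2 * ... * |v4|^2
= 3 * 3 * 9 * 7
Running product: 3, 9, 81, 567
N(V) = 567


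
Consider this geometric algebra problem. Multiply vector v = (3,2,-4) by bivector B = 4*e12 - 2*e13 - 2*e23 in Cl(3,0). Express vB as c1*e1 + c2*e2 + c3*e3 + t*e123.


vB has grade-1 (vector) and grade-3 (trivector) parts: vB = (v _| B) + (v ^ B).
Vector part <vB>_1:
  e1: -v2*b12 - v3*b13 = -(2)*(4) - (-4)*(-2) = -16
  e2: v1*b12 - v3*b23 = (3)*(4) - (-4)*(-2) = 4
  e3: v1*b13 + v2*b23 = (3)*(-2) + (2)*(-2) = -10
Trivector part <vB>_3:
  e123: v1*b23 - v2*b13 + v3*b12 = (3)*(-2) - (2)*(-2) + (-4)*(4) = -18
vB = -16*e1 + 4*e2 - 10*e3 - 18*e123


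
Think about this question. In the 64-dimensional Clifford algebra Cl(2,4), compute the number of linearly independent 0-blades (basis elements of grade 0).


Number of grade-k basis blades in Cl(p,q) with n = p + q is C(n, k).
n = 2 + 4 = 6
C(6, 0) = 6! / (0! * 6!)
= 720 / (1 * 720)
= 1


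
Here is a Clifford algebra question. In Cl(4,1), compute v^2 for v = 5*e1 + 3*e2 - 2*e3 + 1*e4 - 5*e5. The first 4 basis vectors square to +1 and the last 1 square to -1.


v^2 = sum of c_i^2 * e_i^2
Positive signature terms (e_i^2 = +1): 5^2 + 3^2 + (-2)^2 + 1^2 = 39
Negative signature terms (e_j^2 = -1): (-5)^2 = 25
v^2 = 39 - 25 = 14


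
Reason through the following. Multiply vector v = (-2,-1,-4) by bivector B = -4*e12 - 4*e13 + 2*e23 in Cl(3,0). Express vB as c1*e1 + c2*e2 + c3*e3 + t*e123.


vB has grade-1 (vector) and grade-3 (trivector) parts: vB = (v _| B) + (v ^ B).
Vector part <vB>_1:
  e1: -v2*b12 - v3*b13 = -(-1)*(-4) - (-4)*(-4) = -20
  e2: v1*b12 - v3*b23 = (-2)*(-4) - (-4)*(2) = 16
  e3: v1*b13 + v2*b23 = (-2)*(-4) + (-1)*(2) = 6
Trivector part <vB>_3:
  e123: v1*b23 - v2*b13 + v3*b12 = (-2)*(2) - (-1)*(-4) + (-4)*(-4) = 8
vB = -20*e1 + 16*e2 + 6*e3 + 8*e123


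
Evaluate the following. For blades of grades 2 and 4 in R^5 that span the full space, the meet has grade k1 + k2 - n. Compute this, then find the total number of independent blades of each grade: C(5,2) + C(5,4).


Meet grade = grade(A) + grade(B) - n
= 2 + 4 - 5 = 1
C(5,2) = 10
C(5,4) = 5
dim_A + dim_B = 10 + 5 = 15


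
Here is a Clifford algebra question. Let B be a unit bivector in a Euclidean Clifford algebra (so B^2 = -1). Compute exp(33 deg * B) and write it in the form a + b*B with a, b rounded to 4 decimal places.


For a unit bivector B with B^2 = -1, the exponential series gives
e^(theta*B) = cos(theta) + sin(theta)*B (the GA analogue of Euler's formula).
theta = 33 degrees = 0.575959 rad
cos(33 deg) = 0.8387
sin(33 deg) = 0.5446
exp(theta*B) = 0.8387 + 0.5446*B


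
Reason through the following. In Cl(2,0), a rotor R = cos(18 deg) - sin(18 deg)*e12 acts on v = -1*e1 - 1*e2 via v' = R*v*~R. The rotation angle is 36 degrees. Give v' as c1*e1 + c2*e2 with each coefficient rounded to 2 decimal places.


Rotor R = cos(18deg) - sin(18deg)*e12
Rotation angle theta = 2 * 18 = 36 degrees
v' = R*v*~R rotates v by theta.
cos(36deg) = 0.8090, sin(36deg) = 0.5878
v'_1 = -1*cos(36deg) - (-1)*sin(36deg)
= -1*0.8090 - (-1)*0.5878
= -0.22
v'_2 = -1*sin(36deg) + (-1)*cos(36deg)
= -1*0.5878 + (-1)*0.8090
= -1.40
v' = -0.22*e1 - 1.40*e2


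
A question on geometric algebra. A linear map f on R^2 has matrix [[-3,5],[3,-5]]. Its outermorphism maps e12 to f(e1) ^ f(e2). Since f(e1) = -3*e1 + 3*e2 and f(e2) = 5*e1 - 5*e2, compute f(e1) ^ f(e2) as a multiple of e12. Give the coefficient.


The outermorphism of a linear map f sends e1^e2 to f(e1)^f(e2).
f(e1) = -3*e1 + 3*e2
f(e2) = 5*e1 - 5*e2
f(e1) ^ f(e2) = (-3*e1 + 3*e2) ^ (5*e1 - 5*e2)
= (-3)*(-5)*e12 + 3*5*e21
= (15 - 15)*e12
= 0*e12
Coefficient = 0


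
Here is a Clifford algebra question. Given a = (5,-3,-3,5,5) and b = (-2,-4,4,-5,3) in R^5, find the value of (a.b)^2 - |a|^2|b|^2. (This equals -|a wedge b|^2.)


a . b = 5*(-2) + (-3)*(-4) + (-3)*4 + 5*(-5) + 5*3
= -10 + 12 + (-12) + (-25) + 15 = -20
|a|^2 = 5^2 + (-3)^2 + (-3)^2 + 5^2 + 5^2 = 93
|b|^2 = (-2)^2 + (-4)^2 + 4^2 + (-5)^2 + 3^2 = 70
(a.b)^2 = (-20)^2 = 400
|a|^2 * |b|^2 = 93 * 70 = 6510
Result = 400 - 6510 = -6110


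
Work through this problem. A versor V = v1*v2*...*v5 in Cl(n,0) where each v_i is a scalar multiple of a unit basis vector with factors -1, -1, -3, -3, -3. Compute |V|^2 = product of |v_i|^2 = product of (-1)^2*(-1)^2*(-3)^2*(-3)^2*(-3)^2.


Each vector v_i has |v_i|^2 = s_i^2
Squared scales: (-1)^2 = 1, (-1)^2 = 1, (-3)^2 = 9, (-3)^2 = 9, (-3)^2 = 9
|V|^2 = 1 * 1 * 9 * 9 * 9
= 729


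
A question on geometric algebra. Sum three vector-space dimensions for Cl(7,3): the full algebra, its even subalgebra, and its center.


n = 7 + 3 = 10
Total dim = 2^10 = 1024
Even subalgebra dim = 2^9 = 512
n is even, so center dim = 1
Sum = 1024 + 512 + 1 = 1537


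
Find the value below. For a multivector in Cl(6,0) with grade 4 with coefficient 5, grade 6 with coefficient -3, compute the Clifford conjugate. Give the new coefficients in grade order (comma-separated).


Clifford conjugate sign for grade k: (-1)^(k(k+1)/2)
Grade 4: (-1)^(4*5/2) = (-1)^10 = 1, coeff 5 -> 5
Grade 6: (-1)^(6*7/2) = (-1)^21 = -1, coeff -3 -> 3
Conjugated coefficients: 5, 3


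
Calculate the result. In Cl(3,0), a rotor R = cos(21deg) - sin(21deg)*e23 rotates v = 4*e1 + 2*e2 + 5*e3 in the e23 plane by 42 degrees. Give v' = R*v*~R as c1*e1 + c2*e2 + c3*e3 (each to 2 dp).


Rotor R = cos(21deg) - sin(21deg)*e23
Rotation angle theta = 2 * 21 = 42 degrees in the e23 plane (e2 -> e3).
The component perpendicular to the plane (e1) is invariant: v'_1 = v1 = 4.00
cos(42deg) = 0.7431, sin(42deg) = 0.6691
v'_2 = v2*cos(theta) - v3*sin(theta) = 2*0.7431 - 5*0.6691 = -1.86
v'_3 = v2*sin(theta) + v3*cos(theta) = 2*0.6691 + 5*0.7431 = 5.05
v' = 4.00*e1 - 1.86*e2 + 5.05*e3


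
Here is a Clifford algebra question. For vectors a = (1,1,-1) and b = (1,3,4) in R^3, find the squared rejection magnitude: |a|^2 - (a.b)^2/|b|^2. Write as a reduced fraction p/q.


|a|^2 = 1^2 + 1^2 + (-1)^2 = 3
|b|^2 = 1^2 + 3^2 + 4^2 = 26
a . b = 1*1 + 1*3 + (-1)*4 = 0
(a.b)^2 = 0^2 = 0
|rej|^2 = 3 - 0/26
= (78 - 0)/26
= 78/26
In lowest terms: 3/1


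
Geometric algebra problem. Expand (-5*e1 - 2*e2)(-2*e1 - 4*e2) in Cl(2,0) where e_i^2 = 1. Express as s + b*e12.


Expand: (-5*e1 - 2*e2)(-2*e1 - 4*e2)
= (-5)*(-2)*e1e1 + (-5)*(-4)*e1e2 + (-2)*(-2)*e2e1 + (-2)*(-4)*e2e2
Using e1^2 = e2^2 = 1, e2e1 = -e1e2:
Scalar part s = (-5)*(-2) + (-2)*(-4) = 10 + 8 = 18
Bivector part b = (-5)*(-4) - (-2)*(-2) = 20 - 4 = 16
uv = 18 + 16*e12


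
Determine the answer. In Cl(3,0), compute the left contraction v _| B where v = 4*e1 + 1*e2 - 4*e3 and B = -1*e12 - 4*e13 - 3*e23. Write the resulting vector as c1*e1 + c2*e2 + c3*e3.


Left contraction v _| B = <vB>_1 (grade-1 part of the geometric product vB).
Using e1_|e12 = e2, e2_|e12 = -e1, e1_|e13 = e3, e3_|e13 = -e1, e2_|e23 = e3, e3_|e23 = -e2:
e1 coeff: -v2*b12 - v3*b13 = -(1)*(-1) - (-4)*(-4) = -15
e2 coeff: v1*b12 - v3*b23 = (4)*(-1) - (-4)*(-3) = -16
e3 coeff: v1*b13 + v2*b23 = (4)*(-4) + (1)*(-3) = -19
v _| B = -15*e1 - 16*e2 - 19*e3


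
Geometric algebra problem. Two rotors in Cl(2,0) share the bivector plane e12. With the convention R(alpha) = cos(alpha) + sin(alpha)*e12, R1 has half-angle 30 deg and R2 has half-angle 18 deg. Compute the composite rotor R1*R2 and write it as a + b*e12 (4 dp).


Same-plane rotors commute and their half-angles add:
R1*R2 = cos(a1 + a2) + sin(a1 + a2)*e12.
a1 + a2 = 30 + 18 = 48 deg
cos(48 deg) = 0.6691
sin(48 deg) = 0.7431
R1*R2 = 0.6691 + 0.7431*e12


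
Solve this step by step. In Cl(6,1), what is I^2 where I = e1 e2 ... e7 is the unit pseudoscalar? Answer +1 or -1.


The pseudoscalar I = e1...e_n (product of all n generators) of Cl(p,q) satisfies I^2 = (-1)^(q + n(n-1)/2).
p = 6, q = 1, n = p + q = 7
n(n-1)/2 = 7 * 6 / 2 = 21
Exponent = q + n(n-1)/2 = 1 + 21 = 22
I^2 = (-1)^22 = +1


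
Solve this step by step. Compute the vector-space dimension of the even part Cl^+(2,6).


Even subalgebra dimension = 2^(n-1)
n = 2 + 6 = 8
2^(8 - 1) = 2^7 = 128
Verification: sum of C(8,k) for even k = 1 + 28 + 70 + 28 + 1 = 128
Result = 128


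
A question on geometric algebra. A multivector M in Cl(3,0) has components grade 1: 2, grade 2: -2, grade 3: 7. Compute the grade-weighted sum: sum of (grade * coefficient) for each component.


Grade-weighted sum = sum of grade_k * coefficient_k
1*2 = 2
2*(-2) = -4
3*7 = 21
Total = 2 + (-4) + 21 = 19


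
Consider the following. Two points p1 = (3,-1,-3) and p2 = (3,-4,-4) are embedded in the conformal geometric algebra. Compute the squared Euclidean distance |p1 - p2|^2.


p1 - p2 = (0, 3, 1)
|p1 - p2|^2 = 0^2 + 3^2 + 1^2
= 0 + 9 + 1
= 10


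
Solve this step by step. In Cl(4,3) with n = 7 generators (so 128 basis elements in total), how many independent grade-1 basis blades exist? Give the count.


Number of grade-k basis blades in Cl(p,q) with n = p + q is C(n, k).
n = 4 + 3 = 7
C(7, 1) = 7! / (1! * 6!)
= 5040 / (1 * 720)
= 7


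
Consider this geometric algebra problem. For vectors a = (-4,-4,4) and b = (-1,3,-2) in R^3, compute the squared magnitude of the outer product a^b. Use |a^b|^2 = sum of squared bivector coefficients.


a wedge b = (a1*b2 - a2*b1)*e12 + (a1*b3 - a3*b1)*e13 + (a2*b3 - a3*b2)*e23
e12 coeff: (-4)*3 - (-4)*(-1) = -12 - 4 = -16
e13 coeff: (-4)*(-2) - 4*(-1) = 8 - (-4) = 12
e23 coeff: (-4)*(-2) - 4*3 = 8 - 12 = -4
|a wedge b|^2 = (-16)^2 + 12^2 + (-4)^2
= 256 + 144 + 16
= 416


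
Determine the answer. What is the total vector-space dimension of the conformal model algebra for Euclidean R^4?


The conformal model of R^4 uses Cl(5,1): the 4 Euclidean generators plus two extra orthogonal generators e+ (e+^2 = +1) and e- (e-^2 = -1), from which the null vectors e0, einf are built.
Number of generators m = 4 + 2 = 6.
dim Cl(p,q) = 2^m = 2^6 = 64


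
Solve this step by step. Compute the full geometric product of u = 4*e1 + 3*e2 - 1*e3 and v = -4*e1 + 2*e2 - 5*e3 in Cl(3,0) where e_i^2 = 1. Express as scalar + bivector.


In Cl(3,0): e_i^2 = 1, e_ie_j = -e_je_i for i != j.
Scalar part = u . v = 4*(-4) + 3*2 + (-1)*(-5)
= -16 + 6 + 5 = -5
e12 coeff = 4*2 - 3*(-4) = 8 - (-12) = 20
e13 coeff = 4*(-5) - (-1)*(-4) = -20 - 4 = -24
e23 coeff = 3*(-5) - (-1)*2 = -15 - (-2) = -13
uv = -5 + 20*e12 - 24*e13 - 13*e23


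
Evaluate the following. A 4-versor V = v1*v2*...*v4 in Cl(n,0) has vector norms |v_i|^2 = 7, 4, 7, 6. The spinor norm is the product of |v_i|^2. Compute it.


Spinor norm N(V) = |v1|^2 * |v2|^2 * ... * |v4|^2
= 7 * 4 * 7 * 6
Running product: 7, 28, 196, 1176
N(V) = 1176


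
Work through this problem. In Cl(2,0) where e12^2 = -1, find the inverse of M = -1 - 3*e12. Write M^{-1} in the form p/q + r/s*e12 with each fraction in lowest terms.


M = -1 - 3*e12, where e12^2 = -1.
Since M commutes with its reverse ~M = a - b*e12, M * ~M = a^2 - b^2*e12^2 = a^2 + b^2.
So M^{-1} = ~M / (a^2 + b^2) = (a - b*e12)/(a^2 + b^2).
a^2 + b^2 = 1 + 9 = 10
Scalar part = -1/10 = -1/10
Bivector coeff = 3/10 = 3/10
M^{-1} = -1/10 + 3/10*e12


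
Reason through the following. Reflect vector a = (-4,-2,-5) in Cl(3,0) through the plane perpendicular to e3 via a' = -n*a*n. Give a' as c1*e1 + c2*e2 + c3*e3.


Reflection formula: a' = -n*a*n, with n = e3 (unit vector, n^2 = 1).
For reflection through hyperplane perp to e3:
The component along e3 flips sign, others stay.
a = (-4, -2, -5)
a' = (-4, -2, 5)
a' = -4*e1 - 2*e2 + 5*e3


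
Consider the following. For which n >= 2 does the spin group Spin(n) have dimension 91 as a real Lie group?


dim Spin(n) = dim so(n) = n(n-1)/2.
Solve n(n-1)/2 = 91, i.e. n^2 - n - 182 = 0.
Discriminant = 1 + 8*91 = 729
n = (1 + sqrt(729))/2 = (1 + 27)/2 = 14


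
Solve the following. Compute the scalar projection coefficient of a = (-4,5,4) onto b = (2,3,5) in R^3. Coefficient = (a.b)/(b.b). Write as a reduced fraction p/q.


Projection coefficient = (a . b) / (b . b)
a . b = (-4)*2 + 5*3 + 4*5
= -8 + 15 + 20 = 27
b . b = 2^2 + 3^2 + 5^2
= 4 + 9 + 25 = 38
Coefficient = 27/38
In lowest terms: 27/38


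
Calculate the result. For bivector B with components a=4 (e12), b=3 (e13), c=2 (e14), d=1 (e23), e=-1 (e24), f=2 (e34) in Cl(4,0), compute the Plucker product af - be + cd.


Plucker relation: af - be + cd
a*f = 4*2 = 8
b*e = 3*(-1) = -3
c*d = 2*1 = 2
af - be + cd = 8 - (-3) + 2
= 13


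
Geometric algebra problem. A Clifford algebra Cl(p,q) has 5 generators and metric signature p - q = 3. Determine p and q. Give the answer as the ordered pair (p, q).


We need p + q = 5 and p - q = 3.
Adding: 2p = 5 + 3 = 8, so p = 4.
Then q = 5 - 4 = 1.
(p, q) = (4, 1)
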